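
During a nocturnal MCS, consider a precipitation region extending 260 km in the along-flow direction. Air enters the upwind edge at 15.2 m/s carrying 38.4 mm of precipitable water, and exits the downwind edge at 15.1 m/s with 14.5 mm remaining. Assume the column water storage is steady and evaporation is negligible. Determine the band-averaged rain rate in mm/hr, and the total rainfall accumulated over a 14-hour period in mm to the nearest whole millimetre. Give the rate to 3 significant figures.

Column moisture flux per unit crosswind length is F = V × PW.
Inflow: F_in = 15.2 × 38.4 = 583.68 mm·m/s
Outflow: F_out = 15.1 × 14.5 = 218.95 mm·m/s
Steady-state rate R = (F_in − F_out)/L = (583.68 − 218.95) / 260000 m = 1.403e-03 mm/s.
R = 1.403e-03 × 3600 = 5.05 mm/hr.
Over 14 h: total = 5.05 × 14 = 70.7 ≈ 71 mm.

R ≈ 5.05 mm/hr; total ≈ 71 mm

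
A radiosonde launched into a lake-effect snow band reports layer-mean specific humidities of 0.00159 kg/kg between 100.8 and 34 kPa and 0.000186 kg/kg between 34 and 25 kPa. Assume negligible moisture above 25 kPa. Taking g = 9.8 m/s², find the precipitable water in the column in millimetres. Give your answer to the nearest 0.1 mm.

PW ≈ 11.0 mm

Precipitable water is the column-integrated vapour mass per unit area: PW = (1/g) Σ q̄ Δp, with q in kg/kg and Δp in Pa (1 kg/m² of water = 1 mm).
Layer 100.8–34 kPa: Δp = 668 hPa = 66800 Pa, q̄ = 0.00159 kg/kg → 0.00159 × 66800 / 9.8 = 10.84 mm
Layer 34–25 kPa: Δp = 90 hPa = 9000 Pa, q̄ = 0.000186 kg/kg → 0.000186 × 9000 / 9.8 = 0.17 mm
PW = 10.84 + 0.17 = 11.01 ≈ 11.0 mm.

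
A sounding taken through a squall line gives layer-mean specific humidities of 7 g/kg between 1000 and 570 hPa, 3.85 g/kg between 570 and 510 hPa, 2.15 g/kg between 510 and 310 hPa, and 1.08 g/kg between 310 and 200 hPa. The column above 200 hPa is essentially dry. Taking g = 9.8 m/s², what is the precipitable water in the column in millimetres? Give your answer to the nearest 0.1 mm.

Precipitable water is the column-integrated vapour mass per unit area: PW = (1/g) Σ q̄ Δp, with q in kg/kg and Δp in Pa (1 kg/m² of water = 1 mm).
Layer 1000–570 hPa: Δp = 430 hPa = 43000 Pa, q̄ = 0.007 kg/kg → 0.007 × 43000 / 9.8 = 30.71 mm
Layer 570–510 hPa: Δp = 60 hPa = 6000 Pa, q̄ = 0.00385 kg/kg → 0.00385 × 6000 / 9.8 = 2.36 mm
Layer 510–310 hPa: Δp = 200 hPa = 20000 Pa, q̄ = 0.00215 kg/kg → 0.00215 × 20000 / 9.8 = 4.39 mm
Layer 310–200 hPa: Δp = 110 hPa = 11000 Pa, q̄ = 0.00108 kg/kg → 0.00108 × 11000 / 9.8 = 1.21 mm
PW = 30.71 + 2.36 + 4.39 + 1.21 = 38.67 ≈ 38.7 mm.

PW ≈ 38.7 mm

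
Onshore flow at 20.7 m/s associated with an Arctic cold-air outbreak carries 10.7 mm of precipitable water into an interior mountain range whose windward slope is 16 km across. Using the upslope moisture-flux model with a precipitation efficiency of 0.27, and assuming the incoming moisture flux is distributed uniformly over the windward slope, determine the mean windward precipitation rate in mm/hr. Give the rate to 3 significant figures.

Incoming column moisture flux per unit ridge length: F = V × PW = 20.7 × 10.7 = 221.49 mm·m/s.
Spread over the 16 km slope with efficiency ε = 0.27: R = ε·F/W = 0.27 × 221.49 / 16000 m = 3.738e-03 mm/s.
R = 3.738e-03 × 3600 = 13.5 mm/hr.

R ≈ 13.5 mm/hr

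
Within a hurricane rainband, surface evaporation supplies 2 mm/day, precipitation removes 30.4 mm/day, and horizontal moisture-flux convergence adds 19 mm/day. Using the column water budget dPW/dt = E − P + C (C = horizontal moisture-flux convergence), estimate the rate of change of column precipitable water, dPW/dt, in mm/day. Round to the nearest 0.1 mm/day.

dPW/dt = E − P + C = 2 − 30.4 + (19) = -9.4 mm/day.

dPW/dt ≈ -9.4 mm/day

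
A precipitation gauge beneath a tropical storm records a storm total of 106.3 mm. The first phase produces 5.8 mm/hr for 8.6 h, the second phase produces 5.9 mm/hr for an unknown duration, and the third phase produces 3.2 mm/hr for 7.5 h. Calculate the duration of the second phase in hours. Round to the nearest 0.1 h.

duration ≈ 5.5 h

Known phases: 5.8 × 8.6 + 3.2 × 7.5 = 49.88 + 24 = 73.88 mm.
Remaining depth = 106.3 − 73.88 = 32.42 mm.
Duration = 32.42 / 5.9 = 5.5 h.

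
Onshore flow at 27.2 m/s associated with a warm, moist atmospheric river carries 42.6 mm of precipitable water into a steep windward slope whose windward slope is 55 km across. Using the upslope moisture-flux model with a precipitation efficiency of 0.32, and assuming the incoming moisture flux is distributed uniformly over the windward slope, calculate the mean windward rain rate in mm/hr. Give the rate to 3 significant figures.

R ≈ 24.3 mm/hr

Incoming column moisture flux per unit ridge length: F = V × PW = 27.2 × 42.6 = 1158.72 mm·m/s.
Spread over the 55 km slope with efficiency ε = 0.32: R = ε·F/W = 0.32 × 1158.72 / 55000 m = 6.742e-03 mm/s.
R = 6.742e-03 × 3600 = 24.3 mm/hr.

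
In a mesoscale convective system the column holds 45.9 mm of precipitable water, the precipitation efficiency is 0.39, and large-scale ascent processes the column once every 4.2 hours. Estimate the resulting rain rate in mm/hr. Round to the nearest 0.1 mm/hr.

R ≈ 4.3 mm/hr

Each overturning extracts ε × PW = 0.39 × 45.9 = 17.901 mm.
Rate = ε·PW / τ = 17.901 / 4.2 h = 4.3 mm/hr.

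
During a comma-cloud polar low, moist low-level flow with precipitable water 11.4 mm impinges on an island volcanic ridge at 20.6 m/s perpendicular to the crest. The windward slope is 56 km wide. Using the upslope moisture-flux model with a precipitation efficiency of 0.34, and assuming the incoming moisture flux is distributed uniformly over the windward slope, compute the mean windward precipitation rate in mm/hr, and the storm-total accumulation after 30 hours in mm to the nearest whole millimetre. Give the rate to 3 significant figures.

R ≈ 5.13 mm/hr; total ≈ 154 mm

Incoming column moisture flux per unit ridge length: F = V × PW = 20.6 × 11.4 = 234.84 mm·m/s.
Spread over the 56 km slope with efficiency ε = 0.34: R = ε·F/W = 0.34 × 234.84 / 56000 m = 1.426e-03 mm/s.
R = 1.426e-03 × 3600 = 5.13 mm/hr.
Over 30 h: total = 5.13 × 30 = 153.9 ≈ 154 mm.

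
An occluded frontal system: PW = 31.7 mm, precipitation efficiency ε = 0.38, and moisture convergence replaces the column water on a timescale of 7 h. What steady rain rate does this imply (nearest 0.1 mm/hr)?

R ≈ 1.7 mm/hr

Each overturning extracts ε × PW = 0.38 × 31.7 = 12.046 mm.
Rate = ε·PW / τ = 12.046 / 7 h = 1.7 mm/hr.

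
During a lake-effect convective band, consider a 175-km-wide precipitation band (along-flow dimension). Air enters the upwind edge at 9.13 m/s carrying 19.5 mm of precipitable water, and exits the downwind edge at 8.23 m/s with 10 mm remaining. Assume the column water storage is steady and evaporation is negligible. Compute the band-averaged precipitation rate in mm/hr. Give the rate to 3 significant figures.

Column moisture flux per unit crosswind length is F = V × PW.
Inflow: F_in = 9.13 × 19.5 = 178.035 mm·m/s
Outflow: F_out = 8.23 × 10 = 82.3 mm·m/s
Steady-state rate R = (F_in − F_out)/L = (178.035 − 82.3) / 175000 m = 5.471e-04 mm/s.
R = 5.471e-04 × 3600 = 1.97 mm/hr.

R ≈ 1.97 mm/hr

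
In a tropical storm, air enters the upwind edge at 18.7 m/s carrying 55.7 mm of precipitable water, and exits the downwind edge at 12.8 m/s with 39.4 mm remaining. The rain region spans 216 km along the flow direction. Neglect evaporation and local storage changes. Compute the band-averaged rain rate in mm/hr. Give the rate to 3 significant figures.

Column moisture flux per unit crosswind length is F = V × PW.
Inflow: F_in = 18.7 × 55.7 = 1041.59 mm·m/s
Outflow: F_out = 12.8 × 39.4 = 504.32 mm·m/s
Steady-state rate R = (F_in − F_out)/L = (1041.59 − 504.32) / 216000 m = 2.487e-03 mm/s.
R = 2.487e-03 × 3600 = 8.95 mm/hr.

R ≈ 8.95 mm/hr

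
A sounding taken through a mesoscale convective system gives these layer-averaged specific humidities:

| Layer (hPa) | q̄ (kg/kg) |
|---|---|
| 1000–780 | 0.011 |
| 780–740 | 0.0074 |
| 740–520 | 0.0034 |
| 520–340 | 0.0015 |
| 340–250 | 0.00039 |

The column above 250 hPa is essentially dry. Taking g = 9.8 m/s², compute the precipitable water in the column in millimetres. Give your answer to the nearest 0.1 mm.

Precipitable water is the column-integrated vapour mass per unit area: PW = (1/g) Σ q̄ Δp, with q in kg/kg and Δp in Pa (1 kg/m² of water = 1 mm).
Layer 1000–780 hPa: Δp = 220 hPa = 22000 Pa, q̄ = 0.011 kg/kg → 0.011 × 22000 / 9.8 = 24.69 mm
Layer 780–740 hPa: Δp = 40 hPa = 4000 Pa, q̄ = 0.0074 kg/kg → 0.0074 × 4000 / 9.8 = 3.02 mm
Layer 740–520 hPa: Δp = 220 hPa = 22000 Pa, q̄ = 0.0034 kg/kg → 0.0034 × 22000 / 9.8 = 7.63 mm
Layer 520–340 hPa: Δp = 180 hPa = 18000 Pa, q̄ = 0.0015 kg/kg → 0.0015 × 18000 / 9.8 = 2.76 mm
Layer 340–250 hPa: Δp = 90 hPa = 9000 Pa, q̄ = 0.00039 kg/kg → 0.00039 × 9000 / 9.8 = 0.36 mm
PW = 24.69 + 3.02 + 7.63 + 2.76 + 0.36 = 38.46 ≈ 38.5 mm.

PW ≈ 38.5 mm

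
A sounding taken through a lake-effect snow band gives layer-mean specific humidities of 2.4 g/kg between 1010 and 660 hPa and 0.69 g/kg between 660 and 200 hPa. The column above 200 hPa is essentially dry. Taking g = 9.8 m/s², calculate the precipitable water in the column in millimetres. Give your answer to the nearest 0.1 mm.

PW ≈ 11.8 mm

Precipitable water is the column-integrated vapour mass per unit area: PW = (1/g) Σ q̄ Δp, with q in kg/kg and Δp in Pa (1 kg/m² of water = 1 mm).
Layer 1010–660 hPa: Δp = 350 hPa = 35000 Pa, q̄ = 0.0024 kg/kg → 0.0024 × 35000 / 9.8 = 8.57 mm
Layer 660–200 hPa: Δp = 460 hPa = 46000 Pa, q̄ = 0.00069 kg/kg → 0.00069 × 46000 / 9.8 = 3.24 mm
PW = 8.57 + 3.24 = 11.81 ≈ 11.8 mm.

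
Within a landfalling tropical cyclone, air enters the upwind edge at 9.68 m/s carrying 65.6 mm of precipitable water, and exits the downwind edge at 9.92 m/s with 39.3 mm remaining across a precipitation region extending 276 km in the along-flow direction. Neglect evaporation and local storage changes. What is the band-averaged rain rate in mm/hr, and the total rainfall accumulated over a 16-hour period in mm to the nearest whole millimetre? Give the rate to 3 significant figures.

R ≈ 3.20 mm/hr; total ≈ 51 mm

Column moisture flux per unit crosswind length is F = V × PW.
Inflow: F_in = 9.68 × 65.6 = 635.008 mm·m/s
Outflow: F_out = 9.92 × 39.3 = 389.856 mm·m/s
Steady-state rate R = (F_in − F_out)/L = (635.008 − 389.856) / 276000 m = 8.882e-04 mm/s.
R = 8.882e-04 × 3600 = 3.20 mm/hr.
Over 16 h: total = 3.20 × 16 = 51.2 ≈ 51 mm.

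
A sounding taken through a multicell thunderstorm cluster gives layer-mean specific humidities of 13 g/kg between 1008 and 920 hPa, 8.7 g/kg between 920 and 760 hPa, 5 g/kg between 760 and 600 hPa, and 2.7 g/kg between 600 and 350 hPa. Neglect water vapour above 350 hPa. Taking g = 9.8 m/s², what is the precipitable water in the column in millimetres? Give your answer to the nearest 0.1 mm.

Precipitable water is the column-integrated vapour mass per unit area: PW = (1/g) Σ q̄ Δp, with q in kg/kg and Δp in Pa (1 kg/m² of water = 1 mm).
Layer 1008–920 hPa: Δp = 88 hPa = 8800 Pa, q̄ = 0.013 kg/kg → 0.013 × 8800 / 9.8 = 11.67 mm
Layer 920–760 hPa: Δp = 160 hPa = 16000 Pa, q̄ = 0.0087 kg/kg → 0.0087 × 16000 / 9.8 = 14.20 mm
Layer 760–600 hPa: Δp = 160 hPa = 16000 Pa, q̄ = 0.005 kg/kg → 0.005 × 16000 / 9.8 = 8.16 mm
Layer 600–350 hPa: Δp = 250 hPa = 25000 Pa, q̄ = 0.0027 kg/kg → 0.0027 × 25000 / 9.8 = 6.89 mm
PW = 11.67 + 14.20 + 8.16 + 6.89 = 40.92 ≈ 40.9 mm.

PW ≈ 40.9 mm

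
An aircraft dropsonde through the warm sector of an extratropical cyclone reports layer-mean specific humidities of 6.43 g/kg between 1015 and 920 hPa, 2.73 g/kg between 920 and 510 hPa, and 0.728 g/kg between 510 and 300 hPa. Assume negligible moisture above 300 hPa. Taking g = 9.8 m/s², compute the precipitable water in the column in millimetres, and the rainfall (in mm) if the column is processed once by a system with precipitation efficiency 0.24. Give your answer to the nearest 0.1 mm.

PW ≈ 19.2 mm; rainfall ≈ 4.6 mm

Precipitable water is the column-integrated vapour mass per unit area: PW = (1/g) Σ q̄ Δp, with q in kg/kg and Δp in Pa (1 kg/m² of water = 1 mm).
Layer 1015–920 hPa: Δp = 95 hPa = 9500 Pa, q̄ = 0.00643 kg/kg → 0.00643 × 9500 / 9.8 = 6.23 mm
Layer 920–510 hPa: Δp = 410 hPa = 41000 Pa, q̄ = 0.00273 kg/kg → 0.00273 × 41000 / 9.8 = 11.42 mm
Layer 510–300 hPa: Δp = 210 hPa = 21000 Pa, q̄ = 0.000728 kg/kg → 0.000728 × 21000 / 9.8 = 1.56 mm
PW = 6.23 + 11.42 + 1.56 = 19.21 ≈ 19.2 mm.
Rainfall = ε × PW = 0.24 × 19.2 = 4.6 mm.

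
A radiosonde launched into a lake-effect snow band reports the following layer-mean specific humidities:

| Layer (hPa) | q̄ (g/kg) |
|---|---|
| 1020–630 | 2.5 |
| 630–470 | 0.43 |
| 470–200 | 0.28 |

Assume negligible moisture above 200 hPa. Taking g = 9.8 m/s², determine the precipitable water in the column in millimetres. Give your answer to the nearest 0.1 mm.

PW ≈ 11.4 mm

Precipitable water is the column-integrated vapour mass per unit area: PW = (1/g) Σ q̄ Δp, with q in kg/kg and Δp in Pa (1 kg/m² of water = 1 mm).
Layer 1020–630 hPa: Δp = 390 hPa = 39000 Pa, q̄ = 0.0025 kg/kg → 0.0025 × 39000 / 9.8 = 9.95 mm
Layer 630–470 hPa: Δp = 160 hPa = 16000 Pa, q̄ = 0.00043 kg/kg → 0.00043 × 16000 / 9.8 = 0.70 mm
Layer 470–200 hPa: Δp = 270 hPa = 27000 Pa, q̄ = 0.00028 kg/kg → 0.00028 × 27000 / 9.8 = 0.77 mm
PW = 9.95 + 0.70 + 0.77 = 11.42 ≈ 11.4 mm.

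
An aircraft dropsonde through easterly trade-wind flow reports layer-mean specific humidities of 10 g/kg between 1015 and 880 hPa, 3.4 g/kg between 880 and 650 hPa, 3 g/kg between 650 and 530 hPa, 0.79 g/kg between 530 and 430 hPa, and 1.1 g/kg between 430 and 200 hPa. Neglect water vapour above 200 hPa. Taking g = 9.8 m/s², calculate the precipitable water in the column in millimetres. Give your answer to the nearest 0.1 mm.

PW ≈ 28.8 mm

Precipitable water is the column-integrated vapour mass per unit area: PW = (1/g) Σ q̄ Δp, with q in kg/kg and Δp in Pa (1 kg/m² of water = 1 mm).
Layer 1015–880 hPa: Δp = 135 hPa = 13500 Pa, q̄ = 0.01 kg/kg → 0.01 × 13500 / 9.8 = 13.78 mm
Layer 880–650 hPa: Δp = 230 hPa = 23000 Pa, q̄ = 0.0034 kg/kg → 0.0034 × 23000 / 9.8 = 7.98 mm
Layer 650–530 hPa: Δp = 120 hPa = 12000 Pa, q̄ = 0.003 kg/kg → 0.003 × 12000 / 9.8 = 3.67 mm
Layer 530–430 hPa: Δp = 100 hPa = 10000 Pa, q̄ = 0.00079 kg/kg → 0.00079 × 10000 / 9.8 = 0.81 mm
Layer 430–200 hPa: Δp = 230 hPa = 23000 Pa, q̄ = 0.0011 kg/kg → 0.0011 × 23000 / 9.8 = 2.58 mm
PW = 13.78 + 7.98 + 3.67 + 0.81 + 2.58 = 28.82 ≈ 28.8 mm.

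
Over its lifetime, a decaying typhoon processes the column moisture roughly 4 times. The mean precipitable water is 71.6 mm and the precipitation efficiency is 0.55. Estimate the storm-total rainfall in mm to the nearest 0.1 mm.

Each cycle deposits ε × PW = 0.55 × 71.6 = 39.38 mm.
Over 4 cycles: 4 × 39.38 = 157.5 mm.

rainfall ≈ 157.5 mm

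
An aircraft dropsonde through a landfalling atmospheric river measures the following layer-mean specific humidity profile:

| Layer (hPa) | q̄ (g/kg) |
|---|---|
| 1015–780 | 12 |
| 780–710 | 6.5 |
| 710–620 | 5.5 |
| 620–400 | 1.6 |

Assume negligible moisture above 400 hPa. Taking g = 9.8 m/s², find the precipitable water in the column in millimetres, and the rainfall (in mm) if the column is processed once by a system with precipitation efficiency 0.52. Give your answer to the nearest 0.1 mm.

Precipitable water is the column-integrated vapour mass per unit area: PW = (1/g) Σ q̄ Δp, with q in kg/kg and Δp in Pa (1 kg/m² of water = 1 mm).
Layer 1015–780 hPa: Δp = 235 hPa = 23500 Pa, q̄ = 0.012 kg/kg → 0.012 × 23500 / 9.8 = 28.78 mm
Layer 780–710 hPa: Δp = 70 hPa = 7000 Pa, q̄ = 0.0065 kg/kg → 0.0065 × 7000 / 9.8 = 4.64 mm
Layer 710–620 hPa: Δp = 90 hPa = 9000 Pa, q̄ = 0.0055 kg/kg → 0.0055 × 9000 / 9.8 = 5.05 mm
Layer 620–400 hPa: Δp = 220 hPa = 22000 Pa, q̄ = 0.0016 kg/kg → 0.0016 × 22000 / 9.8 = 3.59 mm
PW = 28.78 + 4.64 + 5.05 + 3.59 = 42.06 ≈ 42.1 mm.
Rainfall = ε × PW = 0.52 × 42.1 = 21.9 mm.

PW ≈ 42.1 mm; rainfall ≈ 21.9 mm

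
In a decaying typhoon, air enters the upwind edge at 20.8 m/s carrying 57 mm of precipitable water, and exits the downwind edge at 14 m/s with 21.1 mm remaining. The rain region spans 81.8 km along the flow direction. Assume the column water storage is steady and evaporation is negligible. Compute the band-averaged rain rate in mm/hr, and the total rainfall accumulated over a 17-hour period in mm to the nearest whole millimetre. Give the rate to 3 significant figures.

R ≈ 39.2 mm/hr; total ≈ 666 mm

Column moisture flux per unit crosswind length is F = V × PW.
Inflow: F_in = 20.8 × 57 = 1185.6 mm·m/s
Outflow: F_out = 14 × 21.1 = 295.4 mm·m/s
Steady-state rate R = (F_in − F_out)/L = (1185.6 − 295.4) / 81800 m = 1.088e-02 mm/s.
R = 1.088e-02 × 3600 = 39.2 mm/hr.
Over 17 h: total = 39.2 × 17 = 666.4 ≈ 666 mm.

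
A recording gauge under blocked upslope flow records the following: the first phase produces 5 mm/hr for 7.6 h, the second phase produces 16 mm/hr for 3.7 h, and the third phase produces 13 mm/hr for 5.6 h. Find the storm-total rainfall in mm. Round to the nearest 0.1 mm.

Total = Σ Rᵢ Δtᵢ = 5 × 7.6 + 16 × 3.7 + 13 × 5.6
      = 38 + 59.2 + 72.8 = 170.0 mm.

total ≈ 170.0 mm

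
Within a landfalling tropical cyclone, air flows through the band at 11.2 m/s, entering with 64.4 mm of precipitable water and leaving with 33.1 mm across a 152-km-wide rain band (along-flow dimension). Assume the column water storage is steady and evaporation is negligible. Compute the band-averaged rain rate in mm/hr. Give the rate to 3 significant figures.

Column moisture flux per unit crosswind length is F = V × PW.
Inflow: F_in = 11.2 × 64.4 = 721.28 mm·m/s
Outflow: F_out = 11.2 × 33.1 = 370.72 mm·m/s
Steady-state rate R = (F_in − F_out)/L = (721.28 − 370.72) / 152000 m = 2.306e-03 mm/s.
R = 2.306e-03 × 3600 = 8.30 mm/hr.

R ≈ 8.30 mm/hr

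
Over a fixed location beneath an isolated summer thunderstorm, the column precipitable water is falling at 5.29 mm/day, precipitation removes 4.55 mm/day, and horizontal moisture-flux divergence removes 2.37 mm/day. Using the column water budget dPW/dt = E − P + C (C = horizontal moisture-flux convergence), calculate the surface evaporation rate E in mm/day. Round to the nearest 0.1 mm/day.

E ≈ 1.6 mm/day

dPW/dt = -5.29 mm/day.
E = dPW/dt + P − C = (-5.29) + 4.55 − (-2.37) = 1.6 mm/day.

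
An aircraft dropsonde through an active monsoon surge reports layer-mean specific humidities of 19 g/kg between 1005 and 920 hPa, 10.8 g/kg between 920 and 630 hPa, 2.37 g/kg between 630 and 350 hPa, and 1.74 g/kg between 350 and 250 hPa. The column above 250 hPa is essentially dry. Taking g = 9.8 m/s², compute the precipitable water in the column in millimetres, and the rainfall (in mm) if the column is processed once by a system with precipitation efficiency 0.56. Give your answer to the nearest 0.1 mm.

PW ≈ 57.0 mm; rainfall ≈ 31.9 mm

Precipitable water is the column-integrated vapour mass per unit area: PW = (1/g) Σ q̄ Δp, with q in kg/kg and Δp in Pa (1 kg/m² of water = 1 mm).
Layer 1005–920 hPa: Δp = 85 hPa = 8500 Pa, q̄ = 0.019 kg/kg → 0.019 × 8500 / 9.8 = 16.48 mm
Layer 920–630 hPa: Δp = 290 hPa = 29000 Pa, q̄ = 0.0108 kg/kg → 0.0108 × 29000 / 9.8 = 31.96 mm
Layer 630–350 hPa: Δp = 280 hPa = 28000 Pa, q̄ = 0.00237 kg/kg → 0.00237 × 28000 / 9.8 = 6.77 mm
Layer 350–250 hPa: Δp = 100 hPa = 10000 Pa, q̄ = 0.00174 kg/kg → 0.00174 × 10000 / 9.8 = 1.78 mm
PW = 16.48 + 31.96 + 6.77 + 1.78 = 56.99 ≈ 57.0 mm.
Rainfall = ε × PW = 0.56 × 57.0 = 31.9 mm.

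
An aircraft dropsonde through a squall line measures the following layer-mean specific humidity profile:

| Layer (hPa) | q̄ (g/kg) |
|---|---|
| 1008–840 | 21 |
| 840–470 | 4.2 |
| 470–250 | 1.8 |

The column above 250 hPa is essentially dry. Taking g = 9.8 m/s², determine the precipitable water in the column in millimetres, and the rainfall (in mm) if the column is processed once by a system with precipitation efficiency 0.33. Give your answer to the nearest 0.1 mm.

Precipitable water is the column-integrated vapour mass per unit area: PW = (1/g) Σ q̄ Δp, with q in kg/kg and Δp in Pa (1 kg/m² of water = 1 mm).
Layer 1008–840 hPa: Δp = 168 hPa = 16800 Pa, q̄ = 0.021 kg/kg → 0.021 × 16800 / 9.8 = 36.00 mm
Layer 840–470 hPa: Δp = 370 hPa = 37000 Pa, q̄ = 0.0042 kg/kg → 0.0042 × 37000 / 9.8 = 15.86 mm
Layer 470–250 hPa: Δp = 220 hPa = 22000 Pa, q̄ = 0.0018 kg/kg → 0.0018 × 22000 / 9.8 = 4.04 mm
PW = 36.00 + 15.86 + 4.04 = 55.90 ≈ 55.9 mm.
Rainfall = ε × PW = 0.33 × 55.9 = 18.4 mm.

PW ≈ 55.9 mm; rainfall ≈ 18.4 mm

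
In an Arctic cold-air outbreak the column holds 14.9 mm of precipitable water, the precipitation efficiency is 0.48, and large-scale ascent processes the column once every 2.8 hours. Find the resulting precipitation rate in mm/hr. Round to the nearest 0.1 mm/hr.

R ≈ 2.6 mm/hr

Each overturning extracts ε × PW = 0.48 × 14.9 = 7.152 mm.
Rate = ε·PW / τ = 7.152 / 2.8 h = 2.6 mm/hr.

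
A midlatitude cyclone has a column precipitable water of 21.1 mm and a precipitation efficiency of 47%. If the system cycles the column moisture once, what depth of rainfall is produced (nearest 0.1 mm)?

Rainfall = ε × PW = 0.47 × 21.1 = 9.9 mm.

rainfall ≈ 9.9 mm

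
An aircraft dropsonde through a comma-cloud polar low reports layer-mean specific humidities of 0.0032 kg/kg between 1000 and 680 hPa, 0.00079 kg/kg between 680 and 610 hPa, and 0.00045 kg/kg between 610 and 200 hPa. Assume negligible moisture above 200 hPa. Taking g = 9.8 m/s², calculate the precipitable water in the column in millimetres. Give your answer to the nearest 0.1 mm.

PW ≈ 12.9 mm

Precipitable water is the column-integrated vapour mass per unit area: PW = (1/g) Σ q̄ Δp, with q in kg/kg and Δp in Pa (1 kg/m² of water = 1 mm).
Layer 1000–680 hPa: Δp = 320 hPa = 32000 Pa, q̄ = 0.0032 kg/kg → 0.0032 × 32000 / 9.8 = 10.45 mm
Layer 680–610 hPa: Δp = 70 hPa = 7000 Pa, q̄ = 0.00079 kg/kg → 0.00079 × 7000 / 9.8 = 0.56 mm
Layer 610–200 hPa: Δp = 410 hPa = 41000 Pa, q̄ = 0.00045 kg/kg → 0.00045 × 41000 / 9.8 = 1.88 mm
PW = 10.45 + 0.56 + 1.88 = 12.89 ≈ 12.9 mm.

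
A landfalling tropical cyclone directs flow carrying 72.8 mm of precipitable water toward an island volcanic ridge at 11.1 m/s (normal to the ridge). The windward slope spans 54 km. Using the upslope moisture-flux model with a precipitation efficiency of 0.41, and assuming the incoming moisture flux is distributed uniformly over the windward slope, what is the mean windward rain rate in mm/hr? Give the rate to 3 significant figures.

R ≈ 22.1 mm/hr

Incoming column moisture flux per unit ridge length: F = V × PW = 11.1 × 72.8 = 808.08 mm·m/s.
Spread over the 54 km slope with efficiency ε = 0.41: R = ε·F/W = 0.41 × 808.08 / 54000 m = 6.135e-03 mm/s.
R = 6.135e-03 × 3600 = 22.1 mm/hr.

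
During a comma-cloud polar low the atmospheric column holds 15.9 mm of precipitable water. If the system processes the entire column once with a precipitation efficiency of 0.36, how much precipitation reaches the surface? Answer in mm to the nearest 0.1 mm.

Precipitation = ε × PW = 0.36 × 15.9 = 5.7 mm.

precipitation ≈ 5.7 mm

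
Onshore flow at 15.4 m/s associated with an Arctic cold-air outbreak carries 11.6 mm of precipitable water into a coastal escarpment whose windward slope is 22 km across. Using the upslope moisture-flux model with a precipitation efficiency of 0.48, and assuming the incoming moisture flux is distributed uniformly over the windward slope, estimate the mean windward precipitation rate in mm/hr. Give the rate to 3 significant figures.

Incoming column moisture flux per unit ridge length: F = V × PW = 15.4 × 11.6 = 178.64 mm·m/s.
Spread over the 22 km slope with efficiency ε = 0.48: R = ε·F/W = 0.48 × 178.64 / 22000 m = 3.898e-03 mm/s.
R = 3.898e-03 × 3600 = 14.0 mm/hr.

R ≈ 14.0 mm/hr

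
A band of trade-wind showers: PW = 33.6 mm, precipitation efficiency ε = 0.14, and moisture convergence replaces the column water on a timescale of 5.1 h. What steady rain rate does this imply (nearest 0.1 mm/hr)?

Each overturning extracts ε × PW = 0.14 × 33.6 = 4.704 mm.
Rate = ε·PW / τ = 4.704 / 5.1 h = 0.9 mm/hr.

R ≈ 0.9 mm/hr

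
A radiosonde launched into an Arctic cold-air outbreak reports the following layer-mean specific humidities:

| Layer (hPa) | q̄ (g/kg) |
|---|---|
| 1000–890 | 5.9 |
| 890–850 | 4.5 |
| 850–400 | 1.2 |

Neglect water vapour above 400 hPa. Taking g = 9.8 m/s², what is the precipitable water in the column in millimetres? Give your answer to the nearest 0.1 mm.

Precipitable water is the column-integrated vapour mass per unit area: PW = (1/g) Σ q̄ Δp, with q in kg/kg and Δp in Pa (1 kg/m² of water = 1 mm).
Layer 1000–890 hPa: Δp = 110 hPa = 11000 Pa, q̄ = 0.0059 kg/kg → 0.0059 × 11000 / 9.8 = 6.62 mm
Layer 890–850 hPa: Δp = 40 hPa = 4000 Pa, q̄ = 0.0045 kg/kg → 0.0045 × 4000 / 9.8 = 1.84 mm
Layer 850–400 hPa: Δp = 450 hPa = 45000 Pa, q̄ = 0.0012 kg/kg → 0.0012 × 45000 / 9.8 = 5.51 mm
PW = 6.62 + 1.84 + 5.51 = 13.97 ≈ 14.0 mm.

PW ≈ 14.0 mm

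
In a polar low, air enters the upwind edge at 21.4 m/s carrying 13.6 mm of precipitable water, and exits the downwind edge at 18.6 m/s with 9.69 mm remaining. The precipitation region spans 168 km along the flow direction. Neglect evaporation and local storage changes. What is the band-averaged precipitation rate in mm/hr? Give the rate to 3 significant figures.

Column moisture flux per unit crosswind length is F = V × PW.
Inflow: F_in = 21.4 × 13.6 = 291.04 mm·m/s
Outflow: F_out = 18.6 × 9.69 = 180.234 mm·m/s
Steady-state rate R = (F_in − F_out)/L = (291.04 − 180.234) / 168000 m = 6.596e-04 mm/s.
R = 6.596e-04 × 3600 = 2.37 mm/hr.

R ≈ 2.37 mm/hr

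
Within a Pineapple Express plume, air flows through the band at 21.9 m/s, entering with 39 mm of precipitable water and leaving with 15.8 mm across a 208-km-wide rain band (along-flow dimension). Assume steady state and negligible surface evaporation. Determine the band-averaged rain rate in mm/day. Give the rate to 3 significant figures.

Column moisture flux per unit crosswind length is F = V × PW.
Inflow: F_in = 21.9 × 39 = 854.1 mm·m/s
Outflow: F_out = 21.9 × 15.8 = 346.02 mm·m/s
Steady-state rate R = (F_in − F_out)/L = (854.1 − 346.02) / 208000 m = 2.443e-03 mm/s.
R = 2.443e-03 × 3600 × 24 = 211 mm/day.

R ≈ 211 mm/day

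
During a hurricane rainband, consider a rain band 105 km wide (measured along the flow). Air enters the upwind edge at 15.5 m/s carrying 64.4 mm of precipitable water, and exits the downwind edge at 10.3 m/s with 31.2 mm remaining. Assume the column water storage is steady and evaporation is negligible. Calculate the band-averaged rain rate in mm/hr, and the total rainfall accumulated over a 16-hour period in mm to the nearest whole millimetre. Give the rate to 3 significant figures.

R ≈ 23.2 mm/hr; total ≈ 371 mm

Column moisture flux per unit crosswind length is F = V × PW.
Inflow: F_in = 15.5 × 64.4 = 998.2 mm·m/s
Outflow: F_out = 10.3 × 31.2 = 321.36 mm·m/s
Steady-state rate R = (F_in − F_out)/L = (998.2 − 321.36) / 105000 m = 6.446e-03 mm/s.
R = 6.446e-03 × 3600 = 23.2 mm/hr.
Over 16 h: total = 23.2 × 16 = 371.2 ≈ 371 mm.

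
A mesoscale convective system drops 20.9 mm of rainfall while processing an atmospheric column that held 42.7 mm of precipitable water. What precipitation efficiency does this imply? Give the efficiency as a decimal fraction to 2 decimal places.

ε = rainfall / PW = 20.9 / 42.7 = 0.49.

ε ≈ 0.49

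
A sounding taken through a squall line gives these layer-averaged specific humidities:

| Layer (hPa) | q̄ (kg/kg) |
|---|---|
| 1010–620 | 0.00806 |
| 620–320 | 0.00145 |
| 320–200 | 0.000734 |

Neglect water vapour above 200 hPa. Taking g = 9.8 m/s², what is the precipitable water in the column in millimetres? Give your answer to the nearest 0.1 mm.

Precipitable water is the column-integrated vapour mass per unit area: PW = (1/g) Σ q̄ Δp, with q in kg/kg and Δp in Pa (1 kg/m² of water = 1 mm).
Layer 1010–620 hPa: Δp = 390 hPa = 39000 Pa, q̄ = 0.00806 kg/kg → 0.00806 × 39000 / 9.8 = 32.08 mm
Layer 620–320 hPa: Δp = 300 hPa = 30000 Pa, q̄ = 0.00145 kg/kg → 0.00145 × 30000 / 9.8 = 4.44 mm
Layer 320–200 hPa: Δp = 120 hPa = 12000 Pa, q̄ = 0.000734 kg/kg → 0.000734 × 12000 / 9.8 = 0.90 mm
PW = 32.08 + 4.44 + 0.90 = 37.42 ≈ 37.4 mm.

PW ≈ 37.4 mm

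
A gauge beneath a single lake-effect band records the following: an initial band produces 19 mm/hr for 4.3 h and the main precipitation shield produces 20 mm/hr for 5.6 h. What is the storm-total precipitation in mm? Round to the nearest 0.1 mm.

total ≈ 193.7 mm

Total = Σ Rᵢ Δtᵢ = 19 × 4.3 + 20 × 5.6
      = 81.7 + 112 = 193.7 mm.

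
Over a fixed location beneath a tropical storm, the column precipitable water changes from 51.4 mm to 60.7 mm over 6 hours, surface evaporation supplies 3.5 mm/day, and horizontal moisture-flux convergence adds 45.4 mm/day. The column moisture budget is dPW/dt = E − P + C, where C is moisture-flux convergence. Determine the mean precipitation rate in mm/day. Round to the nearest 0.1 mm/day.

P ≈ 11.7 mm/day

dPW/dt = (60.7 − 51.4) mm / (6/24 day) = +37.200 mm/day.
P = E + C − dPW/dt = 3.5 + (45.4) − (+37.200) = 11.7 mm/day.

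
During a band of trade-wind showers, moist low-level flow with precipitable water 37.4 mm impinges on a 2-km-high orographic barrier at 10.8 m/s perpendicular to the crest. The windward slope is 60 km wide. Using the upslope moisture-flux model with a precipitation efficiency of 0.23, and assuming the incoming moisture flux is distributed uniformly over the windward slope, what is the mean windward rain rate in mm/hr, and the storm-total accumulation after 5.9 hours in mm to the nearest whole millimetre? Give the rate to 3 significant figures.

R ≈ 5.57 mm/hr; total ≈ 33 mm

Incoming column moisture flux per unit ridge length: F = V × PW = 10.8 × 37.4 = 403.92 mm·m/s.
Spread over the 60 km slope with efficiency ε = 0.23: R = ε·F/W = 0.23 × 403.92 / 60000 m = 1.548e-03 mm/s.
R = 1.548e-03 × 3600 = 5.57 mm/hr.
Over 5.9 h: total = 5.57 × 5.9 = 32.863 ≈ 33 mm.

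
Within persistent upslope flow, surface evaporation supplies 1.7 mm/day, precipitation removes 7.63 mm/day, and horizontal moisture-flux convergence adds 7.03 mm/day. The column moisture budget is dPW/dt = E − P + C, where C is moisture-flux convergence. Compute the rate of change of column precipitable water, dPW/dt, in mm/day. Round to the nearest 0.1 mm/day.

dPW/dt ≈ 1.1 mm/day

dPW/dt = E − P + C = 1.7 − 7.63 + (7.03) = 1.1 mm/day.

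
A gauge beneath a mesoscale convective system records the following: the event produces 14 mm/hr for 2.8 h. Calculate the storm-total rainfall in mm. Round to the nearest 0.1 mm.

total ≈ 39.2 mm

Total = Σ Rᵢ Δtᵢ = 14 × 2.8
      = 39.2 = 39.2 mm.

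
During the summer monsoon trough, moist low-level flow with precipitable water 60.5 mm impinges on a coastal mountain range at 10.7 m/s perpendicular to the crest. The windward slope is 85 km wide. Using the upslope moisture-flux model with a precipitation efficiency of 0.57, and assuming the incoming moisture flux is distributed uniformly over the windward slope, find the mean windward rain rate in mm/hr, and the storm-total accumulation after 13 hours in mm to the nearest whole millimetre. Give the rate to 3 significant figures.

Incoming column moisture flux per unit ridge length: F = V × PW = 10.7 × 60.5 = 647.35 mm·m/s.
Spread over the 85 km slope with efficiency ε = 0.57: R = ε·F/W = 0.57 × 647.35 / 85000 m = 4.341e-03 mm/s.
R = 4.341e-03 × 3600 = 15.6 mm/hr.
Over 13 h: total = 15.6 × 13 = 202.8 ≈ 203 mm.

R ≈ 15.6 mm/hr; total ≈ 203 mm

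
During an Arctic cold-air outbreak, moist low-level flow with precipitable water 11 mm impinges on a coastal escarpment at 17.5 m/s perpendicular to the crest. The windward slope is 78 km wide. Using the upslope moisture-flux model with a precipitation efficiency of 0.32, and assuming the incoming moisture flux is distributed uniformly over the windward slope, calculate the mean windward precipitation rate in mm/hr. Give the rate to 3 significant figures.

R ≈ 2.84 mm/hr

Incoming column moisture flux per unit ridge length: F = V × PW = 17.5 × 11 = 192.5 mm·m/s.
Spread over the 78 km slope with efficiency ε = 0.32: R = ε·F/W = 0.32 × 192.5 / 78000 m = 7.897e-04 mm/s.
R = 7.897e-04 × 3600 = 2.84 mm/hr.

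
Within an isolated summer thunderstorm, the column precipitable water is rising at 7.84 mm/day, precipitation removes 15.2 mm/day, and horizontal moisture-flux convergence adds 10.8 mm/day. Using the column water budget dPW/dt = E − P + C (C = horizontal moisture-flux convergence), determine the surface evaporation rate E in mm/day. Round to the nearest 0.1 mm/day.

E ≈ 12.2 mm/day

dPW/dt = +7.84 mm/day.
E = dPW/dt + P − C = (+7.84) + 15.2 − (10.8) = 12.2 mm/day.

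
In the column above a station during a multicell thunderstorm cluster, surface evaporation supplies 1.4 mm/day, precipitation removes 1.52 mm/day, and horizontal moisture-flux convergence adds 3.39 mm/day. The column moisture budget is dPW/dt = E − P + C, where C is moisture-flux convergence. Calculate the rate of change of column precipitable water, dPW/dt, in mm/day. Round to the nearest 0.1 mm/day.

dPW/dt ≈ 3.3 mm/day

dPW/dt = E − P + C = 1.4 − 1.52 + (3.39) = 3.3 mm/day.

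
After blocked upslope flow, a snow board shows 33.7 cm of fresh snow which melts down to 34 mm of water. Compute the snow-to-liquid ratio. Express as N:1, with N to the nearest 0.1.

ratio ≈ 9.9

Ratio = snow depth / SWE = 337 mm / 34 mm = 9.9, i.e. 9.9:1.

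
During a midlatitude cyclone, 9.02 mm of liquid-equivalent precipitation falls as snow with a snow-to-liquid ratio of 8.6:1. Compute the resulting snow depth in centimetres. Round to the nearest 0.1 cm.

Snow depth = liquid × ratio = 9.02 mm × 8.6 = 77.572 mm = 7.8 cm.

snow depth ≈ 7.8 cm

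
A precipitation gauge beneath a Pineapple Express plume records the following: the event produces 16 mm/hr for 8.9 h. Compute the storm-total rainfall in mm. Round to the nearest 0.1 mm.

total ≈ 142.4 mm

Total = Σ Rᵢ Δtᵢ = 16 × 8.9
      = 142.4 = 142.4 mm.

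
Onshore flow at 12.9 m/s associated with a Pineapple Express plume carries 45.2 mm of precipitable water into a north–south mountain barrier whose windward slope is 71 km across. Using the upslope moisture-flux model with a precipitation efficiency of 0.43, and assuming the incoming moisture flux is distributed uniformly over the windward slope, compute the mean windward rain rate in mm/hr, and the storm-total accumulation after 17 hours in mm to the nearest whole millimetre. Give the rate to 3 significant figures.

R ≈ 12.7 mm/hr; total ≈ 216 mm

Incoming column moisture flux per unit ridge length: F = V × PW = 12.9 × 45.2 = 583.08 mm·m/s.
Spread over the 71 km slope with efficiency ε = 0.43: R = ε·F/W = 0.43 × 583.08 / 71000 m = 3.531e-03 mm/s.
R = 3.531e-03 × 3600 = 12.7 mm/hr.
Over 17 h: total = 12.7 × 17 = 215.9 ≈ 216 mm.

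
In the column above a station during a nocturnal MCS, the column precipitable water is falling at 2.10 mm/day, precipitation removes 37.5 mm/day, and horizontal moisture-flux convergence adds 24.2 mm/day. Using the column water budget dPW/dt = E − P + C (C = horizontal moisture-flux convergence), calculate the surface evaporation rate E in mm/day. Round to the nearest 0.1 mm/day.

E ≈ 11.2 mm/day

dPW/dt = -2.10 mm/day.
E = dPW/dt + P − C = (-2.10) + 37.5 − (24.2) = 11.2 mm/day.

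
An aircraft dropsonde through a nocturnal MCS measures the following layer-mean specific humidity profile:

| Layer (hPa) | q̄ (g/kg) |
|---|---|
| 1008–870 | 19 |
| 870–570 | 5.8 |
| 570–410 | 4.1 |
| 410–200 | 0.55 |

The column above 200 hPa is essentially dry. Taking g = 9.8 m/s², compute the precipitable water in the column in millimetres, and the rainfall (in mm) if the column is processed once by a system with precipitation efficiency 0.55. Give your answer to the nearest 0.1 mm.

Precipitable water is the column-integrated vapour mass per unit area: PW = (1/g) Σ q̄ Δp, with q in kg/kg and Δp in Pa (1 kg/m² of water = 1 mm).
Layer 1008–870 hPa: Δp = 138 hPa = 13800 Pa, q̄ = 0.019 kg/kg → 0.019 × 13800 / 9.8 = 26.76 mm
Layer 870–570 hPa: Δp = 300 hPa = 30000 Pa, q̄ = 0.0058 kg/kg → 0.0058 × 30000 / 9.8 = 17.76 mm
Layer 570–410 hPa: Δp = 160 hPa = 16000 Pa, q̄ = 0.0041 kg/kg → 0.0041 × 16000 / 9.8 = 6.69 mm
Layer 410–200 hPa: Δp = 210 hPa = 21000 Pa, q̄ = 0.00055 kg/kg → 0.00055 × 21000 / 9.8 = 1.18 mm
PW = 26.76 + 17.76 + 6.69 + 1.18 = 52.39 ≈ 52.4 mm.
Rainfall = ε × PW = 0.55 × 52.4 = 28.8 mm.

PW ≈ 52.4 mm; rainfall ≈ 28.8 mm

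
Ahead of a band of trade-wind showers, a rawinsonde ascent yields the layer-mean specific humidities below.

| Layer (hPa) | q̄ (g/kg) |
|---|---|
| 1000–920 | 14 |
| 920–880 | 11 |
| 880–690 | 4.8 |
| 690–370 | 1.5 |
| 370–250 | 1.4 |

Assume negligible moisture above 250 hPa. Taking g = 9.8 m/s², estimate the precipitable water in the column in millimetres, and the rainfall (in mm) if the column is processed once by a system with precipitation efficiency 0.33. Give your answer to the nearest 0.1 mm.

PW ≈ 31.8 mm; rainfall ≈ 10.5 mm

Precipitable water is the column-integrated vapour mass per unit area: PW = (1/g) Σ q̄ Δp, with q in kg/kg and Δp in Pa (1 kg/m² of water = 1 mm).
Layer 1000–920 hPa: Δp = 80 hPa = 8000 Pa, q̄ = 0.014 kg/kg → 0.014 × 8000 / 9.8 = 11.43 mm
Layer 920–880 hPa: Δp = 40 hPa = 4000 Pa, q̄ = 0.011 kg/kg → 0.011 × 4000 / 9.8 = 4.49 mm
Layer 880–690 hPa: Δp = 190 hPa = 19000 Pa, q̄ = 0.0048 kg/kg → 0.0048 × 19000 / 9.8 = 9.31 mm
Layer 690–370 hPa: Δp = 320 hPa = 32000 Pa, q̄ = 0.0015 kg/kg → 0.0015 × 32000 / 9.8 = 4.90 mm
Layer 370–250 hPa: Δp = 120 hPa = 12000 Pa, q̄ = 0.0014 kg/kg → 0.0014 × 12000 / 9.8 = 1.71 mm
PW = 11.43 + 4.49 + 9.31 + 4.90 + 1.71 = 31.84 ≈ 31.8 mm.
Rainfall = ε × PW = 0.33 × 31.8 = 10.5 mm.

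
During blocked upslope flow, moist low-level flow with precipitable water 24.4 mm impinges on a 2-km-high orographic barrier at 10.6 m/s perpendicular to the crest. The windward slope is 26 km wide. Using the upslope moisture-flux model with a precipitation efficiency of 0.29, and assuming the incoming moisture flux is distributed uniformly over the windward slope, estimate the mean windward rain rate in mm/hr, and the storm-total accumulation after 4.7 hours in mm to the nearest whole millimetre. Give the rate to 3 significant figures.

R ≈ 10.4 mm/hr; total ≈ 49 mm

Incoming column moisture flux per unit ridge length: F = V × PW = 10.6 × 24.4 = 258.64 mm·m/s.
Spread over the 26 km slope with efficiency ε = 0.29: R = ε·F/W = 0.29 × 258.64 / 26000 m = 2.885e-03 mm/s.
R = 2.885e-03 × 3600 = 10.4 mm/hr.
Over 4.7 h: total = 10.4 × 4.7 = 48.88 ≈ 49 mm.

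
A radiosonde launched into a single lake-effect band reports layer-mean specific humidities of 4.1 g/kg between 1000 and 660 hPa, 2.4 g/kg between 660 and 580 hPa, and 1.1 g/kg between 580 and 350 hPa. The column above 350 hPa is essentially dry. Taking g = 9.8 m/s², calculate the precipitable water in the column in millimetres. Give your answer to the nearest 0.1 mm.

Precipitable water is the column-integrated vapour mass per unit area: PW = (1/g) Σ q̄ Δp, with q in kg/kg and Δp in Pa (1 kg/m² of water = 1 mm).
Layer 1000–660 hPa: Δp = 340 hPa = 34000 Pa, q̄ = 0.0041 kg/kg → 0.0041 × 34000 / 9.8 = 14.22 mm
Layer 660–580 hPa: Δp = 80 hPa = 8000 Pa, q̄ = 0.0024 kg/kg → 0.0024 × 8000 / 9.8 = 1.96 mm
Layer 580–350 hPa: Δp = 230 hPa = 23000 Pa, q̄ = 0.0011 kg/kg → 0.0011 × 23000 / 9.8 = 2.58 mm
PW = 14.22 + 1.96 + 2.58 = 18.76 ≈ 18.8 mm.

PW ≈ 18.8 mm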